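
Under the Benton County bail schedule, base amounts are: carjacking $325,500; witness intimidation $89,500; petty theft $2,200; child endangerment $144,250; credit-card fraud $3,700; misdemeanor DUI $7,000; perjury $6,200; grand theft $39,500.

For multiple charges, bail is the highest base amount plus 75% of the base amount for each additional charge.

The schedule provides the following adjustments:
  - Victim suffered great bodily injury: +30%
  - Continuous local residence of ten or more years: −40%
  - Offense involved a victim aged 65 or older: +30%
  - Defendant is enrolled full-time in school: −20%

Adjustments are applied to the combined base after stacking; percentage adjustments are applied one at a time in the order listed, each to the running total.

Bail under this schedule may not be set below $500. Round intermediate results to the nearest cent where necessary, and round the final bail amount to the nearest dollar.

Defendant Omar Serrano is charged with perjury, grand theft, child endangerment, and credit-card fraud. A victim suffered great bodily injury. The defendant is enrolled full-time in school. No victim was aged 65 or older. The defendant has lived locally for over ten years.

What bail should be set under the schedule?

$113,131

Base amounts from the schedule: perjury $6,200; grand theft $39,500; child endangerment $144,250; credit-card fraud $3,700.
Stacking rule: highest base plus 75% of each additional charge. Highest is child endangerment at $144,250. Additional: $6,200 × 75% = $4,650; $39,500 × 75% = $29,625; $3,700 × 75% = $2,775. Combined base = $144,250 + $37,050 = $181,300.
Victim suffered great bodily injury (+30%): $181,300 × 1.3 = $235,690.
Continuous local residence of ten or more years (−40%): $235,690 × 0.6 = $141,414.
Defendant is enrolled full-time in school (−20%): $141,414 × 0.8 = $113,131.20.
$113,131.20 is at or above the $500 minimum.
Rounded to the nearest dollar: $113,131.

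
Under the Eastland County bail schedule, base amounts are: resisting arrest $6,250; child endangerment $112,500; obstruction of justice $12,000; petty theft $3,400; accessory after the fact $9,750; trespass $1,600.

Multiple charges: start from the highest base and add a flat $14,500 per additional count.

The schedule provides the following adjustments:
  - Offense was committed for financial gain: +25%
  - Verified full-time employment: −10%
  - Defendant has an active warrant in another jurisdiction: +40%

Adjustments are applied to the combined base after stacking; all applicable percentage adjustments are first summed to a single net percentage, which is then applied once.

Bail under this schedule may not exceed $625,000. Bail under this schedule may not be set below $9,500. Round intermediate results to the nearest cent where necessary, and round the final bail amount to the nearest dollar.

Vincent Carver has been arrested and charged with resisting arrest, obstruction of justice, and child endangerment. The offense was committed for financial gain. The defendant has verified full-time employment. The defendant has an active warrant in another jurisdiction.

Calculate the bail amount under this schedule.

$219,325

Base amounts from the schedule: resisting arrest $6,250; obstruction of justice $12,000; child endangerment $112,500.
Stacking rule: highest base plus $14,500 per additional charge. Highest is child endangerment at $112,500; 2 additional charges → +$29,000. Combined base = $141,500.
Net percentage adjustment: +25% −10% +40% = +55%. $141,500 × 1.55 = $219,325.
$219,325 is within the $625,000 maximum.
$219,325 is at or above the $9,500 minimum.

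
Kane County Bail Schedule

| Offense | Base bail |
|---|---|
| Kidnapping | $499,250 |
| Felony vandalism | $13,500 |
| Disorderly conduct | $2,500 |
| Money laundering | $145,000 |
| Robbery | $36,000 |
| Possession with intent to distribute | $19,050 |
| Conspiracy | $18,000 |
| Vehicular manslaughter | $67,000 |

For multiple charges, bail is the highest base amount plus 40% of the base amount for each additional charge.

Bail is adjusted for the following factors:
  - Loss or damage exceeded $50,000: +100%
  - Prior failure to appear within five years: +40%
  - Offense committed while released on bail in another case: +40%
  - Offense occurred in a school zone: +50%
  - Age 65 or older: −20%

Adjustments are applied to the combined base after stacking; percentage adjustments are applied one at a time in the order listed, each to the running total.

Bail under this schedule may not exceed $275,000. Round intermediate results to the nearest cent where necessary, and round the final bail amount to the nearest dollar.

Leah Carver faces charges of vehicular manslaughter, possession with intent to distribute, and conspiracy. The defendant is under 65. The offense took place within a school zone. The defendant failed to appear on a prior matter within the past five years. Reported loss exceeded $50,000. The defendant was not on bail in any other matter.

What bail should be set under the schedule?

Base amounts from the schedule: vehicular manslaughter $67,000; possession with intent to distribute $19,050; conspiracy $18,000.
Stacking rule: highest base plus 40% of each additional charge. Highest is vehicular manslaughter at $67,000. Additional: $19,050 × 40% = $7,620; $18,000 × 40% = $7,200. Combined base = $67,000 + $14,820 = $81,820.
Loss or damage exceeded $50,000 (+100%): $81,820 × 2 = $163,640.
Prior failure to appear within five years (+40%): $163,640 × 1.4 = $229,096.
Offense occurred in a school zone (+50%): $229,096 × 1.5 = $343,644.
Result $343,644 exceeds the maximum of $275,000; bail is capped at $275,000.

$275,000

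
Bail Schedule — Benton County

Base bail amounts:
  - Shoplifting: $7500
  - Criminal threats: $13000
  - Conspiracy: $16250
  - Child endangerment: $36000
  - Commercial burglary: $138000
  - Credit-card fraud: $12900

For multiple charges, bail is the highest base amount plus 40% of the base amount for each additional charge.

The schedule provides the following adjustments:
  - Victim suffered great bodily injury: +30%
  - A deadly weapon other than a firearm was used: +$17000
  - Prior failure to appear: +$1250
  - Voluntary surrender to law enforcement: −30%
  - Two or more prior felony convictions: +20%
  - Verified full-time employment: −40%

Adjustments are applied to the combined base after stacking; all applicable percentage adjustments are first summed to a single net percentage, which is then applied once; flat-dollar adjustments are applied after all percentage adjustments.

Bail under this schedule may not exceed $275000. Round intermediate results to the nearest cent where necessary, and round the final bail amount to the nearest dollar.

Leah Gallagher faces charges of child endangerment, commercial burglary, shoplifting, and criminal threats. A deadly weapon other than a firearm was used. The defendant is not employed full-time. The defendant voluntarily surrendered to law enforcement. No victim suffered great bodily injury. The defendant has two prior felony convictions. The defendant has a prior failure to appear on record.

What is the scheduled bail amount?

Base amounts from the schedule: child endangerment $36000; commercial burglary $138000; shoplifting $7500; criminal threats $13000.
Stacking rule: highest base plus 40% of each additional charge. Highest is commercial burglary at $138000. Additional: $36000 × 40% = $14400; $7500 × 40% = $3000; $13000 × 40% = $5200. Combined base = $138000 + $22600 = $160600.
Net percentage adjustment: −30% +20% = −10%. $160600 × 0.9 = $144540.
A deadly weapon other than a firearm was used (+$17000 flat): $144540 + $17000 = $161540.
Prior failure to appear (+$1250 flat): $161540 + $1250 = $162790.
$162790 is within the $275000 maximum.

$162790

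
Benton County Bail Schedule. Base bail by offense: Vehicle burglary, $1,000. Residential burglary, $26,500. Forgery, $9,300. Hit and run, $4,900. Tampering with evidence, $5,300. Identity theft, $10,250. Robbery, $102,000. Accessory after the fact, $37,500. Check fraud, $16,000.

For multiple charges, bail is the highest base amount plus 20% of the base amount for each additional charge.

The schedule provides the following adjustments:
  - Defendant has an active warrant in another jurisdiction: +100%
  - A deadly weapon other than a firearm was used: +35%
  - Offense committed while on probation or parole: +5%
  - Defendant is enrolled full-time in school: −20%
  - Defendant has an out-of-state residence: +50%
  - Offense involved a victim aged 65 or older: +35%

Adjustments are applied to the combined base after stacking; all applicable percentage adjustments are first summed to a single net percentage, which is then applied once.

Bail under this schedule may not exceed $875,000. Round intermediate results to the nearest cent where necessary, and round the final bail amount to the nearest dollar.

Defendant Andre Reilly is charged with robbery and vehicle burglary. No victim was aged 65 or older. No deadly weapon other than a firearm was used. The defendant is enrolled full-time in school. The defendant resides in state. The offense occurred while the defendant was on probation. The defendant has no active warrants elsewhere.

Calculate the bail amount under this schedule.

$86,870

Base amounts from the schedule: robbery $102,000; vehicle burglary $1,000.
Stacking rule: highest base plus 20% of each additional charge. Highest is robbery at $102,000. Additional: $1,000 × 20% = $200. Combined base = $102,000 + $200 = $102,200.
Net percentage adjustment: +5% −20% = −15%. $102,200 × 0.85 = $86,870.
$86,870 is within the $875,000 maximum.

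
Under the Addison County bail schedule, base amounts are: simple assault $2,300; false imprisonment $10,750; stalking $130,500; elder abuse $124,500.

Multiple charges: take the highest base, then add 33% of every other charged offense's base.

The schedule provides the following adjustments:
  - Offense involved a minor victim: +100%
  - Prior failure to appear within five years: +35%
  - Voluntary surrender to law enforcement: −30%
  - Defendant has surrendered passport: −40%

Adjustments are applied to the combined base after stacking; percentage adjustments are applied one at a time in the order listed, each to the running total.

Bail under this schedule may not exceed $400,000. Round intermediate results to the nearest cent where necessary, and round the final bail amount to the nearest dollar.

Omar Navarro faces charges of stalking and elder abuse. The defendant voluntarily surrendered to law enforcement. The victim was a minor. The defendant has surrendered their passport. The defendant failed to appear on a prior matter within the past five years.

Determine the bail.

Base amounts from the schedule: stalking $130,500; elder abuse $124,500.
Stacking rule: highest base plus 33% of each additional charge. Highest is stalking at $130,500. Additional: $124,500 × 33% = $41,085. Combined base = $130,500 + $41,085 = $171,585.
Offense involved a minor victim (+100%): $171,585 × 2 = $343,170.
Prior failure to appear within five years (+35%): $343,170 × 1.35 = $463,279.50.
Voluntary surrender to law enforcement (−30%): $463,279.50 × 0.7 = $324,295.65.
Defendant has surrendered passport (−40%): $324,295.65 × 0.6 = $194,577.39.
$194,577.39 is within the $400,000 maximum.
Rounded to the nearest dollar: $194,577.

$194,577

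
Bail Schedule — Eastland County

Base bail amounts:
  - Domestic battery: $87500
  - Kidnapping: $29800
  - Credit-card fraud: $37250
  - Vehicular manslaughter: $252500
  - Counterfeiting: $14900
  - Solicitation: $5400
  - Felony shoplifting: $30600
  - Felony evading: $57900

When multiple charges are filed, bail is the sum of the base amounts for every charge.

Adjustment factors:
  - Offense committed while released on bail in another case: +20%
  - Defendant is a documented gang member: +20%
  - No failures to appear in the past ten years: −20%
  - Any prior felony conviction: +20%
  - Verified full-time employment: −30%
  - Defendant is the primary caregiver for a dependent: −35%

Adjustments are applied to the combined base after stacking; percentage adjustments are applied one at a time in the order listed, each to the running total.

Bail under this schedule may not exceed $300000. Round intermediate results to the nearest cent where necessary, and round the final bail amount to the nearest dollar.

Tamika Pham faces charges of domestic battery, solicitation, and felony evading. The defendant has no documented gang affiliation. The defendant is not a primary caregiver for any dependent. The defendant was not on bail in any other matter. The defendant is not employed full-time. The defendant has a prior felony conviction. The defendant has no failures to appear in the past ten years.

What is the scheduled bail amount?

$144768

Base amounts from the schedule: domestic battery $87500; solicitation $5400; felony evading $57900.
Stacking rule: sum of all bases. $87500 + $5400 + $57900 = $150800.
No failures to appear in the past ten years (−20%): $150800 × 0.8 = $120640.
Any prior felony conviction (+20%): $120640 × 1.2 = $144768.
$144768 is within the $300000 maximum.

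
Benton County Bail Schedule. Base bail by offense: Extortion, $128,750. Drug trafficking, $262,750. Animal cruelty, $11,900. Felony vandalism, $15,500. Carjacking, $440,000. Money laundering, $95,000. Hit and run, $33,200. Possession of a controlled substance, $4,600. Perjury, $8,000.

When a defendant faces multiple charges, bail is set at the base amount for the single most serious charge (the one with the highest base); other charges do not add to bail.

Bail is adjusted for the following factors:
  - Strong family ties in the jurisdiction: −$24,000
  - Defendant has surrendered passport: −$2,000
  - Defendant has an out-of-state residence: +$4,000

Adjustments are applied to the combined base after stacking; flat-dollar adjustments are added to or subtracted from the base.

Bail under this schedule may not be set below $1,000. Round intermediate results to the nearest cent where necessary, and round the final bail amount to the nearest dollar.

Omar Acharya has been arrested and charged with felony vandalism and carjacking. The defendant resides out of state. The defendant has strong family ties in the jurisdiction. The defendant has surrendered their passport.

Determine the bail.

Base amounts from the schedule: felony vandalism $15,500; carjacking $440,000.
Stacking rule: use the highest base only. Highest is carjacking at $440,000. Combined base = $440,000.
Strong family ties in the jurisdiction (−$24,000 flat): $440,000 − $24,000 = $416,000.
Defendant has surrendered passport (−$2,000 flat): $416,000 − $2,000 = $414,000.
Defendant has an out-of-state residence (+$4,000 flat): $414,000 + $4,000 = $418,000.
$418,000 is at or above the $1,000 minimum.

$418,000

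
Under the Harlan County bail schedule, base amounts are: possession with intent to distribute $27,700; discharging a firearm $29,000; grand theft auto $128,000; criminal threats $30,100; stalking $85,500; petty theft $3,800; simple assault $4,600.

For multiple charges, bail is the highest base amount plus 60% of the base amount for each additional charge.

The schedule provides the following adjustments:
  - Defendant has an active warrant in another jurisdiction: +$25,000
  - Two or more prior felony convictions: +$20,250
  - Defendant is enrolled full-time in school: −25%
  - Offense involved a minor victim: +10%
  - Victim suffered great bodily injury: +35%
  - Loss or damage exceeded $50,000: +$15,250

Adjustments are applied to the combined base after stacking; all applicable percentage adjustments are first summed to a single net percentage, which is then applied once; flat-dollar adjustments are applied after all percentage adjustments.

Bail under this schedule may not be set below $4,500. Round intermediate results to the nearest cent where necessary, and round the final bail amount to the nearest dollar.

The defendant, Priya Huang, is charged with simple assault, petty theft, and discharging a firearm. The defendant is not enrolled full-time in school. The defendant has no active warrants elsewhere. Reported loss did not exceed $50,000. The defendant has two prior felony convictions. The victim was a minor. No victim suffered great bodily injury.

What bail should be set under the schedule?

Base amounts from the schedule: simple assault $4,600; petty theft $3,800; discharging a firearm $29,000.
Stacking rule: highest base plus 60% of each additional charge. Highest is discharging a firearm at $29,000. Additional: $4,600 × 60% = $2,760; $3,800 × 60% = $2,280. Combined base = $29,000 + $5,040 = $34,040.
Offense involved a minor victim (+10%): $34,040 × 1.1 = $37,444.
Two or more prior felony convictions (+$20,250 flat): $37,444 + $20,250 = $57,694.
$57,694 is at or above the $4,500 minimum.

$57,694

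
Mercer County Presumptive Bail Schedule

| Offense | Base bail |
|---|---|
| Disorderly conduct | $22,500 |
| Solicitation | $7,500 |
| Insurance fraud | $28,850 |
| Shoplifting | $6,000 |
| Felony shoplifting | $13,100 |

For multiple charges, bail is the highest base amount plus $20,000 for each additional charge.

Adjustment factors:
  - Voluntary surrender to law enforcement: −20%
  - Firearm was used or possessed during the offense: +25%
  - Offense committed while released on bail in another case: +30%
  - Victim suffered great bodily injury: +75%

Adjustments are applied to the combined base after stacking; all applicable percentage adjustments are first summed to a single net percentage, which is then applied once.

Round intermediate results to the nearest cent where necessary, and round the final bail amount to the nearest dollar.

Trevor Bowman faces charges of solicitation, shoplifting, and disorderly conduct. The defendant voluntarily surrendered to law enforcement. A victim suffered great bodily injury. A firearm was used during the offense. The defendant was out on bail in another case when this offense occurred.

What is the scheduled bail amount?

Base amounts from the schedule: solicitation $7,500; shoplifting $6,000; disorderly conduct $22,500.
Stacking rule: highest base plus $20,000 per additional charge. Highest is disorderly conduct at $22,500; 2 additional charges → +$40,000. Combined base = $62,500.
Net percentage adjustment: −20% +25% +30% +75% = +110%. $62,500 × 2.1 = $131,250.

$131,250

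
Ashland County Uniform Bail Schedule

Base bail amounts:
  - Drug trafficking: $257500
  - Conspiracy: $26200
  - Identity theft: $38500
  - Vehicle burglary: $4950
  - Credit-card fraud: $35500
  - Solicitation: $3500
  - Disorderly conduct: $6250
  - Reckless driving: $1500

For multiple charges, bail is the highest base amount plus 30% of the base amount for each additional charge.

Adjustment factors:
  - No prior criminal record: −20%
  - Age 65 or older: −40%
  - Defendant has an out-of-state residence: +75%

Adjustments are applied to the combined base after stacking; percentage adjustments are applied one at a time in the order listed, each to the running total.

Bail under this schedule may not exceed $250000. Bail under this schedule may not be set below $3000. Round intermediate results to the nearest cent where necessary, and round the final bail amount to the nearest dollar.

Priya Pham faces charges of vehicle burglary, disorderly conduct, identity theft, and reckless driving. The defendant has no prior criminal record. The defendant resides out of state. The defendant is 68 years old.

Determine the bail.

$35540

Base amounts from the schedule: vehicle burglary $4950; disorderly conduct $6250; identity theft $38500; reckless driving $1500.
Stacking rule: highest base plus 30% of each additional charge. Highest is identity theft at $38500. Additional: $4950 × 30% = $1485; $6250 × 30% = $1875; $1500 × 30% = $450. Combined base = $38500 + $3810 = $42310.
No prior criminal record (−20%): $42310 × 0.8 = $33848.
Age 65 or older (−40%): $33848 × 0.6 = $20308.80.
Defendant has an out-of-state residence (+75%): $20308.80 × 1.75 = $35540.40.
$35540.40 is within the $250000 maximum.
$35540.40 is at or above the $3000 minimum.
Rounded to the nearest dollar: $35540.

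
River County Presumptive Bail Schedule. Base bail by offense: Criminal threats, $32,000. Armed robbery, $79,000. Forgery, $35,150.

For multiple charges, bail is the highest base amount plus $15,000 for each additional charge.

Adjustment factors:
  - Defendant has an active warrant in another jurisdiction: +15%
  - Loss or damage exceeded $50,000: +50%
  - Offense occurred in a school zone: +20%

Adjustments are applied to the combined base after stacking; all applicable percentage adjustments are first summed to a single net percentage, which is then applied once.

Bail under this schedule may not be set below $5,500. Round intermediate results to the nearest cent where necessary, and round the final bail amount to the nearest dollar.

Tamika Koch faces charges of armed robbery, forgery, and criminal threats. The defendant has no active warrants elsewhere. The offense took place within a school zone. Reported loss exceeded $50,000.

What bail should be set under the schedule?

$185,300

Base amounts from the schedule: armed robbery $79,000; forgery $35,150; criminal threats $32,000.
Stacking rule: highest base plus $15,000 per additional charge. Highest is armed robbery at $79,000; 2 additional charges → +$30,000. Combined base = $109,000.
Net percentage adjustment: +50% +20% = +70%. $109,000 × 1.7 = $185,300.
$185,300 is at or above the $5,500 minimum.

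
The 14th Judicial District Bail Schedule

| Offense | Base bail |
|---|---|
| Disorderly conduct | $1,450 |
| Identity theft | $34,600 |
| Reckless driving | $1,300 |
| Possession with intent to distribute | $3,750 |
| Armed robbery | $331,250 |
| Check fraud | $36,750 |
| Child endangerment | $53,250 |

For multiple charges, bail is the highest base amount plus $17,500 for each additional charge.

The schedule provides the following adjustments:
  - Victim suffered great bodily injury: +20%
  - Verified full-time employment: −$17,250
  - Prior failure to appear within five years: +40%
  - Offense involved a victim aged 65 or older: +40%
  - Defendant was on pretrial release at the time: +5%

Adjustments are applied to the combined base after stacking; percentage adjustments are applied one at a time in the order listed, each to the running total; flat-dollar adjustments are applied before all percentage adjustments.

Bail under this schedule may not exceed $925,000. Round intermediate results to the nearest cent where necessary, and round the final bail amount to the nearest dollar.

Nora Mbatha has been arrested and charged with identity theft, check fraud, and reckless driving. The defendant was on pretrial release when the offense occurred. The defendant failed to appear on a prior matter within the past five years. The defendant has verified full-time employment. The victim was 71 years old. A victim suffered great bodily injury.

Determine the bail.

$134,593

Base amounts from the schedule: identity theft $34,600; check fraud $36,750; reckless driving $1,300.
Stacking rule: highest base plus $17,500 per additional charge. Highest is check fraud at $36,750; 2 additional charges → +$35,000. Combined base = $71,750.
Verified full-time employment (−$17,250 flat): $71,750 − $17,250 = $54,500.
Victim suffered great bodily injury (+20%): $54,500 × 1.2 = $65,400.
Prior failure to appear within five years (+40%): $65,400 × 1.4 = $91,560.
Offense involved a victim aged 65 or older (+40%): $91,560 × 1.4 = $128,184.
Defendant was on pretrial release at the time (+5%): $128,184 × 1.05 = $134,593.20.
$134,593.20 is within the $925,000 maximum.
Rounded to the nearest dollar: $134,593.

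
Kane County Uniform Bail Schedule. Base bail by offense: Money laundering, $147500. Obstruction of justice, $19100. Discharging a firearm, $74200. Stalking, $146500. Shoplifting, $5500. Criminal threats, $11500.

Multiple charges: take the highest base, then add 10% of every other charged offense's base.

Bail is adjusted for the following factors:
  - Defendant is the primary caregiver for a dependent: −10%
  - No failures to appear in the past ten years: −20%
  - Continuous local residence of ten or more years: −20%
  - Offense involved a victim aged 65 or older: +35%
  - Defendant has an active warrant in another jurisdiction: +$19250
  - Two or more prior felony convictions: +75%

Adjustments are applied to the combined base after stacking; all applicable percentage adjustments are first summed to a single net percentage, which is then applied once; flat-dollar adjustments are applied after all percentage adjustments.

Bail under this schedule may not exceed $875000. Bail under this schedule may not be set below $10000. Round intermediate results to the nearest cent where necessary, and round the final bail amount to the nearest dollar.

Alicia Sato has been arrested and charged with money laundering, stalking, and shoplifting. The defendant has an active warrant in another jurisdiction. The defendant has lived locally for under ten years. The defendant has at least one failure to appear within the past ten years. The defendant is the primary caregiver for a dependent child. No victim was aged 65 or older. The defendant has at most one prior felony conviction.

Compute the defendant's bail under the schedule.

$165680

Base amounts from the schedule: money laundering $147500; stalking $146500; shoplifting $5500.
Stacking rule: highest base plus 10% of each additional charge. Highest is money laundering at $147500. Additional: $146500 × 10% = $14650; $5500 × 10% = $550. Combined base = $147500 + $15200 = $162700.
Defendant is the primary caregiver for a dependent (−10%): $162700 × 0.9 = $146430.
Defendant has an active warrant in another jurisdiction (+$19250 flat): $146430 + $19250 = $165680.
$165680 is within the $875000 maximum.
$165680 is at or above the $10000 minimum.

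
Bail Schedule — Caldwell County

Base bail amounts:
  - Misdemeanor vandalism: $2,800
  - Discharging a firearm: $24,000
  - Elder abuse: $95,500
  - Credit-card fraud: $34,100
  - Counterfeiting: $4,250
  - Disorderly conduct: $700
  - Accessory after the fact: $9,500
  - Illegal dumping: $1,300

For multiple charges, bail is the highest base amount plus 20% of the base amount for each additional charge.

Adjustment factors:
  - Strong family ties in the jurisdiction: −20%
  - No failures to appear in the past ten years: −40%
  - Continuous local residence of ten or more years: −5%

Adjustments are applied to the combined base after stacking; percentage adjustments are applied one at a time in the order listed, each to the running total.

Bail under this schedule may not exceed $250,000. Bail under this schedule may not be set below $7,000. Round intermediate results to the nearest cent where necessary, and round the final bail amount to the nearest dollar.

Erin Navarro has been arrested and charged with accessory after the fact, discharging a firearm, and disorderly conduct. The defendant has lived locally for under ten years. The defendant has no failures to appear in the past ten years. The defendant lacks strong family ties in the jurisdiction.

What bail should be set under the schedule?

Base amounts from the schedule: accessory after the fact $9,500; discharging a firearm $24,000; disorderly conduct $700.
Stacking rule: highest base plus 20% of each additional charge. Highest is discharging a firearm at $24,000. Additional: $9,500 × 20% = $1,900; $700 × 20% = $140. Combined base = $24,000 + $2,040 = $26,040.
No failures to appear in the past ten years (−40%): $26,040 × 0.6 = $15,624.
$15,624 is within the $250,000 maximum.
$15,624 is at or above the $7,000 minimum.

$15,624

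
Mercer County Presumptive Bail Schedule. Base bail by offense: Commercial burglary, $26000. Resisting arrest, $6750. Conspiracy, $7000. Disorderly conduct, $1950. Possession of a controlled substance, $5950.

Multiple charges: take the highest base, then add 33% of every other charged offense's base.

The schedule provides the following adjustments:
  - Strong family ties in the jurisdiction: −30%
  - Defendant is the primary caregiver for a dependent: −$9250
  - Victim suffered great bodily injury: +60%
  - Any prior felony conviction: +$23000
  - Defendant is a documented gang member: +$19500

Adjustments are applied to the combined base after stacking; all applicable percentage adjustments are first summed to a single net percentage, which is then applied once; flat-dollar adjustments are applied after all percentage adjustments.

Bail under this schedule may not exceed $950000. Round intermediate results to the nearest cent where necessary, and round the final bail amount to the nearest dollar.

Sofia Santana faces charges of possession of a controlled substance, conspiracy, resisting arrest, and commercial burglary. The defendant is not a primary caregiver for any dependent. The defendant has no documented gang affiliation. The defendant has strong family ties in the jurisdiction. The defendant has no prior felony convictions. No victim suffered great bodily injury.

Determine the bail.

$22751

Base amounts from the schedule: possession of a controlled substance $5950; conspiracy $7000; resisting arrest $6750; commercial burglary $26000.
Stacking rule: highest base plus 33% of each additional charge. Highest is commercial burglary at $26000. Additional: $5950 × 33% = $1963.50; $7000 × 33% = $2310; $6750 × 33% = $2227.50. Combined base = $26000 + $6501 = $32501.
Strong family ties in the jurisdiction (−30%): $32501 × 0.7 = $22750.70.
$22750.70 is within the $950000 maximum.
Rounded to the nearest dollar: $22751.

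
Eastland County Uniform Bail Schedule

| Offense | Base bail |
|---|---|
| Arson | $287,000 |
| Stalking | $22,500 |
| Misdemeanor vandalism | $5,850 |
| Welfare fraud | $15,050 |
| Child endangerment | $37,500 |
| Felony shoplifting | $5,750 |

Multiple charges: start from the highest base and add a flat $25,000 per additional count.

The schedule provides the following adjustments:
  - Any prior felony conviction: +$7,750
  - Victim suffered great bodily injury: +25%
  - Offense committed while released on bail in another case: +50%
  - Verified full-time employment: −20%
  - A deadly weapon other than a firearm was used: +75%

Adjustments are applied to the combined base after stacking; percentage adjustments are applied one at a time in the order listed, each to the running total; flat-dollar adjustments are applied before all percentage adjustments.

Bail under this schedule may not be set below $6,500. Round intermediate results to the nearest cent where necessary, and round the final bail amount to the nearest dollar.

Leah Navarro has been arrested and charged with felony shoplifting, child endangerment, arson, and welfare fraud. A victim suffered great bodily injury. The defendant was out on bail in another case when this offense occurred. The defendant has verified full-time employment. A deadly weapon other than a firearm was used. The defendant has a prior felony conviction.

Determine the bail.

$970,594

Base amounts from the schedule: felony shoplifting $5,750; child endangerment $37,500; arson $287,000; welfare fraud $15,050.
Stacking rule: highest base plus $25,000 per additional charge. Highest is arson at $287,000; 3 additional charges → +$75,000. Combined base = $362,000.
Any prior felony conviction (+$7,750 flat): $362,000 + $7,750 = $369,750.
Victim suffered great bodily injury (+25%): $369,750 × 1.25 = $462,187.50.
Offense committed while released on bail in another case (+50%): $462,187.50 × 1.5 = $693,281.25.
Verified full-time employment (−20%): $693,281.25 × 0.8 = $554,625.
A deadly weapon other than a firearm was used (+75%): $554,625 × 1.75 = $970,593.75.
$970,593.75 is at or above the $6,500 minimum.
Rounded to the nearest dollar: $970,594.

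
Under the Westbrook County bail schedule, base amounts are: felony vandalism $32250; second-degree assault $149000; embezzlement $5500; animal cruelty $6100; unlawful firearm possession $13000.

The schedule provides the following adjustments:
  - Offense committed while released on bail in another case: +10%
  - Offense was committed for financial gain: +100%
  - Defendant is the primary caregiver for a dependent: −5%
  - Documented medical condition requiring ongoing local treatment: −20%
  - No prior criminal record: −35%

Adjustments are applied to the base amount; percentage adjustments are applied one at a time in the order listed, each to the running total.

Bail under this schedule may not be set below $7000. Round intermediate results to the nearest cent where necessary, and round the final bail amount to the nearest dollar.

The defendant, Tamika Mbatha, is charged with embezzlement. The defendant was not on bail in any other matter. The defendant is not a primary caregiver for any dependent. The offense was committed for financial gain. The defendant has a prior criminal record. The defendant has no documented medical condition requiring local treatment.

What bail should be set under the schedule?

Base amounts from the schedule: embezzlement $5500.
Single charge. Combined base = $5500.
Offense was committed for financial gain (+100%): $5500 × 2 = $11000.
$11000 is at or above the $7000 minimum.

$11000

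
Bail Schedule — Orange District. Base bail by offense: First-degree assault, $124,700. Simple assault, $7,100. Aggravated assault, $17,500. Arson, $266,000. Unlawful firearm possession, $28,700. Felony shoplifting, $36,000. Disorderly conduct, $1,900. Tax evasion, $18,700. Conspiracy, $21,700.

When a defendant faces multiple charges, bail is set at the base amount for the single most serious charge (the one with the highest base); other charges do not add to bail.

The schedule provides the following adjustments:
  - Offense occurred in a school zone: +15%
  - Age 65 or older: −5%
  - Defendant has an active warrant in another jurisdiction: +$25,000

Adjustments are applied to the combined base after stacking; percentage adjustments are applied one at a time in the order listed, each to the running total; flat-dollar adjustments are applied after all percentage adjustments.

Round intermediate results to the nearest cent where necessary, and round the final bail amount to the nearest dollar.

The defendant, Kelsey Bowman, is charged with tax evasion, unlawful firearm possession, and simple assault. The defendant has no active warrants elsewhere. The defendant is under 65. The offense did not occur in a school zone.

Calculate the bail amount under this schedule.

Base amounts from the schedule: tax evasion $18,700; unlawful firearm possession $28,700; simple assault $7,100.
Stacking rule: use the highest base only. Highest is unlawful firearm possession at $28,700. Combined base = $28,700.
No adjustment factors apply to this defendant.

$28,700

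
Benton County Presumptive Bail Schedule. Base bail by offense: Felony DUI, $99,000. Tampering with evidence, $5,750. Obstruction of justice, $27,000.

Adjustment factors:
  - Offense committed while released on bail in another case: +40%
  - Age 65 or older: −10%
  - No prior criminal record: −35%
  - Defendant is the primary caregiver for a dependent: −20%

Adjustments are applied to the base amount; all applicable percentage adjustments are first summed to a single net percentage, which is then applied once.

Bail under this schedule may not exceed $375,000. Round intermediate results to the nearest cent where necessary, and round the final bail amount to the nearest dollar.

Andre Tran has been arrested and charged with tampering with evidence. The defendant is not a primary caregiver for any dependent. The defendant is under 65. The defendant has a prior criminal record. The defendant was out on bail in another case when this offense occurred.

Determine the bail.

Base amounts from the schedule: tampering with evidence $5,750.
Single charge. Combined base = $5,750.
Offense committed while released on bail in another case (+40%): $5,750 × 1.4 = $8,050.
$8,050 is within the $375,000 maximum.

$8,050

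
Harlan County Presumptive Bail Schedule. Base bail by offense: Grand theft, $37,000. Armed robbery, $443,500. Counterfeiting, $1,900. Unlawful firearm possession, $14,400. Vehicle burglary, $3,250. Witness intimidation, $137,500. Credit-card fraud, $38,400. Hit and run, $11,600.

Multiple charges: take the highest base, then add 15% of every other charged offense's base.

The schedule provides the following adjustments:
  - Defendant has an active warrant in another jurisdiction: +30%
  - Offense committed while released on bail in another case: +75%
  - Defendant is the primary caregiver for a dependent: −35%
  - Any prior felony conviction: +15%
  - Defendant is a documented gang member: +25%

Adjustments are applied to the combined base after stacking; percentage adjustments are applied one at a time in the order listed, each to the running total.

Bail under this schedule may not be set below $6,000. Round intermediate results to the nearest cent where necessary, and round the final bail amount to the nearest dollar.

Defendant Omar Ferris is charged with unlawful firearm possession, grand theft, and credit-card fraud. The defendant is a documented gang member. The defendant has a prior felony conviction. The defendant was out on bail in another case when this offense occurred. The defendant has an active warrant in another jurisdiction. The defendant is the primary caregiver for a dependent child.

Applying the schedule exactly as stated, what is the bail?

Base amounts from the schedule: unlawful firearm possession $14,400; grand theft $37,000; credit-card fraud $38,400.
Stacking rule: highest base plus 15% of each additional charge. Highest is credit-card fraud at $38,400. Additional: $14,400 × 15% = $2,160; $37,000 × 15% = $5,550. Combined base = $38,400 + $7,710 = $46,110.
Defendant has an active warrant in another jurisdiction (+30%): $46,110 × 1.3 = $59,943.
Offense committed while released on bail in another case (+75%): $59,943 × 1.75 = $104,900.25.
Defendant is the primary caregiver for a dependent (−35%): $104,900.25 × 0.65 = $68,185.16.
Any prior felony conviction (+15%): $68,185.16 × 1.15 = $78,412.93.
Defendant is a documented gang member (+25%): $78,412.93 × 1.25 = $98,016.16.
$98,016.16 is at or above the $6,000 minimum.
Rounded to the nearest dollar: $98,016.

$98,016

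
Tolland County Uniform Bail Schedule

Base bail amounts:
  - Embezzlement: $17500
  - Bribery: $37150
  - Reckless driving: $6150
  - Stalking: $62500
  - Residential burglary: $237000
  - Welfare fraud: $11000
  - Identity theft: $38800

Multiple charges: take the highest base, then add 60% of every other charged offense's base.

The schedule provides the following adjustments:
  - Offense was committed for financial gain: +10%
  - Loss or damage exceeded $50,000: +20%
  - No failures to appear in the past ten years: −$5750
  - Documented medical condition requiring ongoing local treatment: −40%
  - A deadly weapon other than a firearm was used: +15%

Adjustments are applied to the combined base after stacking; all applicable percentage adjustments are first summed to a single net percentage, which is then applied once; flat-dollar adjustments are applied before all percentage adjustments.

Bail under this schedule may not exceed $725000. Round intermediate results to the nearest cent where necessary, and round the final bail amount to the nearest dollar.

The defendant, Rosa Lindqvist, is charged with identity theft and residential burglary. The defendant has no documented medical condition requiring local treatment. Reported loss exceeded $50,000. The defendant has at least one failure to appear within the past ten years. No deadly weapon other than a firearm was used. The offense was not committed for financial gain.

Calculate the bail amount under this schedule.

$312336

Base amounts from the schedule: identity theft $38800; residential burglary $237000.
Stacking rule: highest base plus 60% of each additional charge. Highest is residential burglary at $237000. Additional: $38800 × 60% = $23280. Combined base = $237000 + $23280 = $260280.
Loss or damage exceeded $50,000 (+20%): $260280 × 1.2 = $312336.
$312336 is within the $725000 maximum.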